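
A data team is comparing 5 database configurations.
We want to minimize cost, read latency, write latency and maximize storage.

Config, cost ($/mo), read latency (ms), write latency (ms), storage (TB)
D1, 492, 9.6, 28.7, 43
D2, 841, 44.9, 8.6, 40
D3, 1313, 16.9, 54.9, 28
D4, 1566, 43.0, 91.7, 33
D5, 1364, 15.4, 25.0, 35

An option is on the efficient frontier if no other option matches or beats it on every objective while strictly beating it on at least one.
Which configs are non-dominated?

D1: not dominated (best cost).
D2: not dominated (best write latency).
D3: dominated by D1 (cost 492≤1313, read latency 9.6≤16.9, write latency 28.7≤54.9, storage 43≥28).
D4: dominated by D1 (cost 492≤1566, read latency 9.6≤43.0, write latency 28.7≤91.7, storage 43≥33).
D5: not dominated.

D1, D2, D5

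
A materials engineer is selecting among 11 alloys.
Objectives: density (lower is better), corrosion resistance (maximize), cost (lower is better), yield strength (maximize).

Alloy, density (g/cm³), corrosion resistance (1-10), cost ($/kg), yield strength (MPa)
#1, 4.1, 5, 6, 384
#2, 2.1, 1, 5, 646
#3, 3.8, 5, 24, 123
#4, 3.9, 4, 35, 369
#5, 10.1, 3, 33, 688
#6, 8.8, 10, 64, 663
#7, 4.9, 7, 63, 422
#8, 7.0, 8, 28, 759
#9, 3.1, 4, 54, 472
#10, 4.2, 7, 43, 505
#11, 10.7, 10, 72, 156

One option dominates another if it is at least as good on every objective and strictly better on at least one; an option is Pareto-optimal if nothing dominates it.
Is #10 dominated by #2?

No

#2 vs #10: #2 is worse on corrosion resistance (1 vs 7), so it does not dominate #10.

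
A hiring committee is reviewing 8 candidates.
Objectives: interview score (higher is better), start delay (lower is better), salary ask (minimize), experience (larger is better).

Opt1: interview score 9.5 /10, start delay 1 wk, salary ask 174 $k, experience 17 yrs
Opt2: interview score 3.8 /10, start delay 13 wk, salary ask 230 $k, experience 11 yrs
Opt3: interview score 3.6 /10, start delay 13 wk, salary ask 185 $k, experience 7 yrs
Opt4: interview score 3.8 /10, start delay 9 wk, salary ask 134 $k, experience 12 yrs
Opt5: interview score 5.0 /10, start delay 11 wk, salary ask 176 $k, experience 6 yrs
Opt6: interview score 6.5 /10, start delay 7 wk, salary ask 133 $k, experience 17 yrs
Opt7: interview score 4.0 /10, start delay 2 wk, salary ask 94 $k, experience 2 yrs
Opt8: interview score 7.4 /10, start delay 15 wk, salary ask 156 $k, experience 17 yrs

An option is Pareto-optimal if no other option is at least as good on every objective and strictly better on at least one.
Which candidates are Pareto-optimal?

Opt1: not dominated (best interview score).
Opt2: dominated by Opt1 (interview score 9.5≥3.8, start delay 1≤13, salary ask 174≤230, experience 17≥11).
Opt3: dominated by Opt1 (interview score 9.5≥3.6, start delay 1≤13, salary ask 174≤185, experience 17≥7).
Opt4: dominated by Opt6 (interview score 6.5≥3.8, start delay 7≤9, salary ask 133≤134, experience 17≥12).
Opt5: dominated by Opt1 (interview score 9.5≥5.0, start delay 1≤11, salary ask 174≤176, experience 17≥6).
Opt6: not dominated.
Opt7: not dominated (best salary ask).
Opt8: not dominated.

Opt1, Opt6, Opt7, Opt8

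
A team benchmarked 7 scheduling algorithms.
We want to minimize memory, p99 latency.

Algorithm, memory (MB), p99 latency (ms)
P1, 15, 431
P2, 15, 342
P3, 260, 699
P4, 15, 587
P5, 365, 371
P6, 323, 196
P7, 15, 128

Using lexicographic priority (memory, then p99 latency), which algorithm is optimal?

P7

First minimize memory: best is 15, kept {P1, P2, P4, P7}.
Then minimize p99 latency: best is 128, kept {P7}.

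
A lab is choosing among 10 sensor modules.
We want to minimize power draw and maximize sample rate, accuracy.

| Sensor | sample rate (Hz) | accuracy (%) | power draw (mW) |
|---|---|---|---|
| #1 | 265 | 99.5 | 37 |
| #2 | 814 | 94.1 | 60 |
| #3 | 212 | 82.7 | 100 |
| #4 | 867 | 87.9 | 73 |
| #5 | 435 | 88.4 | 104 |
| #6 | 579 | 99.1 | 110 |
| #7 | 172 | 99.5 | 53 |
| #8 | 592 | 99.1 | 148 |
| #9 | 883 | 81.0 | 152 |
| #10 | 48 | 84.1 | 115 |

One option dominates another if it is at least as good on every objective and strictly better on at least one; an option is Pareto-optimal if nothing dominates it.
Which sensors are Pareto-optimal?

#1, #2, #4, #6, #8, #9

#1: not dominated (best power draw).
#2: not dominated.
#3: dominated by #1 (sample rate 265≥212, accuracy 99.5≥82.7, power draw 37≤100).
#4: not dominated.
#5: dominated by #2 (sample rate 814≥435, accuracy 94.1≥88.4, power draw 60≤104).
#6: not dominated.
#7: dominated by #1 (sample rate 265≥172, accuracy 99.5≥99.5, power draw 37≤53).
#8: not dominated.
#9: not dominated (best sample rate).
#10: dominated by #1 (sample rate 265≥48, accuracy 99.5≥84.1, power draw 37≤115).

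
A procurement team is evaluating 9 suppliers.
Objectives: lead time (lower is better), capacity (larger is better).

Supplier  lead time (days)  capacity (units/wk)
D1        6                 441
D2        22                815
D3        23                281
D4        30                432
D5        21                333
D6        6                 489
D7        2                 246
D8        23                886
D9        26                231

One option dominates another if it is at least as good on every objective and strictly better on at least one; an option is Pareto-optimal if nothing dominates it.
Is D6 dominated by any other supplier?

No

D1: worse on capacity (441 vs 489).
D2: worse on lead time (22 vs 6).
D3: worse on lead time (23 vs 6).
D4: worse on lead time (30 vs 6).
D5: worse on lead time (21 vs 6).
D7: worse on capacity (246 vs 489).
D8: worse on lead time (23 vs 6).
D9: worse on lead time (26 vs 6).
No option is at least as good as D6 on every objective and strictly better on one.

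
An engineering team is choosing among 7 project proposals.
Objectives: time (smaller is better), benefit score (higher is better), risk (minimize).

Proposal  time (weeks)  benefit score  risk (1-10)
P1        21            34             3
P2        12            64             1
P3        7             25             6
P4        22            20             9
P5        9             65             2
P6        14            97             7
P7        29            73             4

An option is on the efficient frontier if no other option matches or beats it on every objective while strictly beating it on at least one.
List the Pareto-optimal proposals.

P2, P3, P5, P6, P7

P1: dominated by P2 (time 12≤21, benefit score 64≥34, risk 1≤3).
P2: not dominated (best risk).
P3: not dominated (best time).
P4: dominated by P1 (time 21≤22, benefit score 34≥20, risk 3≤9).
P5: not dominated.
P6: not dominated (best benefit score).
P7: not dominated.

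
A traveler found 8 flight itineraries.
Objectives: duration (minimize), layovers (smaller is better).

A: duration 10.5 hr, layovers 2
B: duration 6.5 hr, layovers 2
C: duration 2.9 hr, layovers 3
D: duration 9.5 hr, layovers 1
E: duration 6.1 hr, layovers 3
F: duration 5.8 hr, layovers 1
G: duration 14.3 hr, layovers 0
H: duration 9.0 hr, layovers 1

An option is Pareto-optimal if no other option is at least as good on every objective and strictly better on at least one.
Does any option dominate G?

No

A: worse on layovers (2 vs 0).
B: worse on layovers (2 vs 0).
C: worse on layovers (3 vs 0).
D: worse on layovers (1 vs 0).
E: worse on layovers (3 vs 0).
F: worse on layovers (1 vs 0).
H: worse on layovers (1 vs 0).
No option is at least as good as G on every objective and strictly better on one.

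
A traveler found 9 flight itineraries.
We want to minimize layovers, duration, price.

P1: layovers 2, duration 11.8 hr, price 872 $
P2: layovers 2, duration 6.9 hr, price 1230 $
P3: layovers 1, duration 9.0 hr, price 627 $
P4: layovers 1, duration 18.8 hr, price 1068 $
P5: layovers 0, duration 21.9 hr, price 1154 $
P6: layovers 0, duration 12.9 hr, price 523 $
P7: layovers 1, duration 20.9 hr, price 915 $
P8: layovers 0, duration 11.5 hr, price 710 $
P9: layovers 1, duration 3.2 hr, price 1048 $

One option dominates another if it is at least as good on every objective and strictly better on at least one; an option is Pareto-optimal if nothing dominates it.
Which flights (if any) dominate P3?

P1: worse on layovers (2 vs 1).
P2: worse on layovers (2 vs 1).
P4: worse on duration (18.8 vs 9.0).
P5: worse on duration (21.9 vs 9.0).
P6: worse on duration (12.9 vs 9.0).
P7: worse on duration (20.9 vs 9.0).
P8: worse on duration (11.5 vs 9.0).
P9: worse on price (1048 vs 627).
No option dominates P3.

none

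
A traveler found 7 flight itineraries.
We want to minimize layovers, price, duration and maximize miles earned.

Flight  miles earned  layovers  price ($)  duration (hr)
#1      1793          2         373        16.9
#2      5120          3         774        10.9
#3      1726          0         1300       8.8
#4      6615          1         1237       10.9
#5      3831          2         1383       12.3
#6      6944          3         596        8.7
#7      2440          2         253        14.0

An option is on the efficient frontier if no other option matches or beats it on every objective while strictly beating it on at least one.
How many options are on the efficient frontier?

#1: dominated by #7 (miles earned 2440≥1793, layovers 2≤2, price 253≤373, duration 14.0≤16.9).
#2: dominated by #6 (miles earned 6944≥5120, layovers 3≤3, price 596≤774, duration 8.7≤10.9).
#3: not dominated (best layovers).
#4: not dominated.
#5: dominated by #4 (miles earned 6615≥3831, layovers 1≤2, price 1237≤1383, duration 10.9≤12.3).
#6: not dominated (best miles earned).
#7: not dominated (best price).
Pareto-optimal: #3, #4, #6, #7 → 4.

4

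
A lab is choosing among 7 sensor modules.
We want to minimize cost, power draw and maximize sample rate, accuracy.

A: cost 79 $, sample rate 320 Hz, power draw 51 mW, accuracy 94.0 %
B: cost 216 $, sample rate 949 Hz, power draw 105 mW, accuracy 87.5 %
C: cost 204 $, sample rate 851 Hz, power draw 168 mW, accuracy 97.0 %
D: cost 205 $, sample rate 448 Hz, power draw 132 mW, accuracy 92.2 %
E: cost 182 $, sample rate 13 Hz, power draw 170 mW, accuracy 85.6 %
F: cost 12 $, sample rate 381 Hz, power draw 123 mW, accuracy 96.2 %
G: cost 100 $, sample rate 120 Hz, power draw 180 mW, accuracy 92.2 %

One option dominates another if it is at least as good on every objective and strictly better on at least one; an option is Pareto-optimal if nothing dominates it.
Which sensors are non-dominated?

A: not dominated (best power draw).
B: not dominated (best sample rate).
C: not dominated (best accuracy).
D: not dominated.
E: dominated by A (cost 79≤182, sample rate 320≥13, power draw 51≤170, accuracy 94.0≥85.6).
F: not dominated (best cost).
G: dominated by A (cost 79≤100, sample rate 320≥120, power draw 51≤180, accuracy 94.0≥92.2).

A, B, C, D, F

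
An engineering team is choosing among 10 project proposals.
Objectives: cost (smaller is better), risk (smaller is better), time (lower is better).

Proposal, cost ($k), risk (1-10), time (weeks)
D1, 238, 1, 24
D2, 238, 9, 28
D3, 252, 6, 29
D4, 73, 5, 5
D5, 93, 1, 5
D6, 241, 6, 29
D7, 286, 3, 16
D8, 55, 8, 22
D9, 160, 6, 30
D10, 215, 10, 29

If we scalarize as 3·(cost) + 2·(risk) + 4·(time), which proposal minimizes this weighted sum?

D4

D1: 3·238 + 2·1 + 4·24 = 812
D2: 3·238 + 2·9 + 4·28 = 844
D3: 3·252 + 2·6 + 4·29 = 884
D4: 3·73 + 2·5 + 4·5 = 249
D5: 3·93 + 2·1 + 4·5 = 301
D6: 3·241 + 2·6 + 4·29 = 851
D7: 3·286 + 2·3 + 4·16 = 928
D8: 3·55 + 2·8 + 4·22 = 269
D9: 3·160 + 2·6 + 4·30 = 612
D10: 3·215 + 2·10 + 4·29 = 781
Lowest: D4 at 249.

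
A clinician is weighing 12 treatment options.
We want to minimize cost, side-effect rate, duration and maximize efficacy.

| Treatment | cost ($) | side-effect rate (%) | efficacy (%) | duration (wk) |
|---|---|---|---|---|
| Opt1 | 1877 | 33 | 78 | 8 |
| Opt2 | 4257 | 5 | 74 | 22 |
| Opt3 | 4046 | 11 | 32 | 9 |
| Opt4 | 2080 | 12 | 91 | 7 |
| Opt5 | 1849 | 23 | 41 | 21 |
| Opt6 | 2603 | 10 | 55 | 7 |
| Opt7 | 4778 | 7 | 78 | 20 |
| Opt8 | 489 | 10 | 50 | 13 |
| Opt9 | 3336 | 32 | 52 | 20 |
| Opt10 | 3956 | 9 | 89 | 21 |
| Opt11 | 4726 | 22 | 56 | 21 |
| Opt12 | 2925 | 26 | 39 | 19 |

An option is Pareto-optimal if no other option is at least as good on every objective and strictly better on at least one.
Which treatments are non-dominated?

Opt1: not dominated.
Opt2: not dominated (best side-effect rate).
Opt3: dominated by Opt6 (cost 2603≤4046, side-effect rate 10≤11, efficacy 55≥32, duration 7≤9).
Opt4: not dominated (best efficacy).
Opt5: dominated by Opt8 (cost 489≤1849, side-effect rate 10≤23, efficacy 50≥41, duration 13≤21).
Opt6: not dominated.
Opt7: not dominated.
Opt8: not dominated (best cost).
Opt9: dominated by Opt4 (cost 2080≤3336, side-effect rate 12≤32, efficacy 91≥52, duration 7≤20).
Opt10: not dominated.
Opt11: dominated by Opt4 (cost 2080≤4726, side-effect rate 12≤22, efficacy 91≥56, duration 7≤21).
Opt12: dominated by Opt4 (cost 2080≤2925, side-effect rate 12≤26, efficacy 91≥39, duration 7≤19).

Opt1, Opt2, Opt4, Opt6, Opt7, Opt8, Opt10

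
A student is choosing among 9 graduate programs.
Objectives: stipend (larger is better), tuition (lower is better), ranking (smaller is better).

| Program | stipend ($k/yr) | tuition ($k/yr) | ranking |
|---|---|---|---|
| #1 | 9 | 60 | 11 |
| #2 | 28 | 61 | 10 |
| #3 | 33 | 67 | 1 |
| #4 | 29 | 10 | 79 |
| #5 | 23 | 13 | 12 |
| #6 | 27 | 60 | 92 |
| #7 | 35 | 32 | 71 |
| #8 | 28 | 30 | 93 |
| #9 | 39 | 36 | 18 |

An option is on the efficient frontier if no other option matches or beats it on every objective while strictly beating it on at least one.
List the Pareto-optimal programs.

#1: not dominated.
#2: not dominated.
#3: not dominated (best ranking).
#4: not dominated (best tuition).
#5: not dominated.
#6: dominated by #4 (stipend 29≥27, tuition 10≤60, ranking 79≤92).
#7: not dominated.
#8: dominated by #4 (stipend 29≥28, tuition 10≤30, ranking 79≤93).
#9: not dominated (best stipend).

#1, #2, #3, #4, #5, #7, #9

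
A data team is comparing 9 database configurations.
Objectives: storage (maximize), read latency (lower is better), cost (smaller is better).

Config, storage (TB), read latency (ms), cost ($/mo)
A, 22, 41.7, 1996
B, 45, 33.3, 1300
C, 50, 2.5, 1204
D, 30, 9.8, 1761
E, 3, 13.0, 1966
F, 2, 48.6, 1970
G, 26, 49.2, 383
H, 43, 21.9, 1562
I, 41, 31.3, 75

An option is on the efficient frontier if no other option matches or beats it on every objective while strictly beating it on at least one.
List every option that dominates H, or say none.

C: storage 50≥43, read latency 2.5≤21.9, cost 1204≤1562 — dominates H.
Others (A, B, D, E, F, G, I) are each worse than H on at least one objective.

C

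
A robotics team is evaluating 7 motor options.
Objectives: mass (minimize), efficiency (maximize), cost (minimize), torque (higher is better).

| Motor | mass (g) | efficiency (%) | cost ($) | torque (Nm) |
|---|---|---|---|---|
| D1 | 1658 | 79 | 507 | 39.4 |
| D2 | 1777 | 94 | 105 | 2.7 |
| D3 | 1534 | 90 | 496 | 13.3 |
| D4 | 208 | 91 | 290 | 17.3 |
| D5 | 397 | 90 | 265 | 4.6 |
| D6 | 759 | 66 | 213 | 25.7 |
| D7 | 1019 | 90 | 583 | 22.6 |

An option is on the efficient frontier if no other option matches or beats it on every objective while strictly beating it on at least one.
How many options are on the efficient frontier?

6

D1: not dominated (best torque).
D2: not dominated (best efficiency).
D3: dominated by D4 (mass 208≤1534, efficiency 91≥90, cost 290≤496, torque 17.3≥13.3).
D4: not dominated (best mass).
D5: not dominated.
D6: not dominated.
D7: not dominated.
Pareto-optimal: D1, D2, D4, D5, D6, D7 → 6.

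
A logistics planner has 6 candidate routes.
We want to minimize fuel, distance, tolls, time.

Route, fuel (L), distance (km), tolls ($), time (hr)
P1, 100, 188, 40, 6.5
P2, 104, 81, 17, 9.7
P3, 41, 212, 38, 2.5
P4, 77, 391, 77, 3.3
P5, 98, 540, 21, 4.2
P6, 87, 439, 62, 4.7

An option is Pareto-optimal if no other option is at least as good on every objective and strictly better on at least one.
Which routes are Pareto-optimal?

P1, P2, P3, P5

P1: not dominated.
P2: not dominated (best distance).
P3: not dominated (best fuel).
P4: dominated by P3 (fuel 41≤77, distance 212≤391, tolls 38≤77, time 2.5≤3.3).
P5: not dominated.
P6: dominated by P3 (fuel 41≤87, distance 212≤439, tolls 38≤62, time 2.5≤4.7).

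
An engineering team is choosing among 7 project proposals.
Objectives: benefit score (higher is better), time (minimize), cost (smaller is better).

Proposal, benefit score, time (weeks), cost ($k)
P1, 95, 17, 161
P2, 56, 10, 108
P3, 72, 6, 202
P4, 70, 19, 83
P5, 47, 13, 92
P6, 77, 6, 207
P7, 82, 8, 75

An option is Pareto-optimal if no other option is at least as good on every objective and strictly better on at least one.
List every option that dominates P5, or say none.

P7: benefit score 82≥47, time 8≤13, cost 75≤92 — dominates P5.
Others (P1, P2, P3, P4, P6) are each worse than P5 on at least one objective.

P7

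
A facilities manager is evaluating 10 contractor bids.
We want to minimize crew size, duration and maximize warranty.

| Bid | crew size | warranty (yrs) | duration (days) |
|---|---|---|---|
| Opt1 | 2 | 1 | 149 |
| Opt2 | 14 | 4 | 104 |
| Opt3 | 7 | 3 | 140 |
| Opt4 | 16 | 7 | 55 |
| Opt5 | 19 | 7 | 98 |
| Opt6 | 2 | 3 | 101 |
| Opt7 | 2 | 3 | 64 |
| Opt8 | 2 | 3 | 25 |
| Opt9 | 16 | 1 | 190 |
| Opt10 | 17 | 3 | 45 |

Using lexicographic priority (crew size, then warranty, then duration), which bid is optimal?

First minimize crew size: best is 2, kept {Opt1, Opt6, Opt7, Opt8}.
Then maximize warranty: best is 3, kept {Opt6, Opt7, Opt8}.
Then minimize duration: best is 25, kept {Opt8}.

Opt8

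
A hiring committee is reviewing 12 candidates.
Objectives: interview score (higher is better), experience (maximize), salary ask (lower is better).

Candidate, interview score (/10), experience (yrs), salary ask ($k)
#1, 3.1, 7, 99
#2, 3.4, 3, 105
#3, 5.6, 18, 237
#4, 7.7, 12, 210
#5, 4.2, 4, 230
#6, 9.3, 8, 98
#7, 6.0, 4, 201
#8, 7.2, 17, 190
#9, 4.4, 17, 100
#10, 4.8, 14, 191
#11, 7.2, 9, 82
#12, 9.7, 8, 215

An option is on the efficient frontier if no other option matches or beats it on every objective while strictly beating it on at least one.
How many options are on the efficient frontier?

#1: dominated by #6 (interview score 9.3≥3.1, experience 8≥7, salary ask 98≤99).
#2: dominated by #6 (interview score 9.3≥3.4, experience 8≥3, salary ask 98≤105).
#3: not dominated (best experience).
#4: not dominated.
#5: dominated by #4 (interview score 7.7≥4.2, experience 12≥4, salary ask 210≤230).
#6: not dominated.
#7: dominated by #6 (interview score 9.3≥6.0, experience 8≥4, salary ask 98≤201).
#8: not dominated.
#9: not dominated.
#10: dominated by #8 (interview score 7.2≥4.8, experience 17≥14, salary ask 190≤191).
#11: not dominated (best salary ask).
#12: not dominated (best interview score).
Pareto-optimal: #3, #4, #6, #8, #9, #11, #12 → 7.

7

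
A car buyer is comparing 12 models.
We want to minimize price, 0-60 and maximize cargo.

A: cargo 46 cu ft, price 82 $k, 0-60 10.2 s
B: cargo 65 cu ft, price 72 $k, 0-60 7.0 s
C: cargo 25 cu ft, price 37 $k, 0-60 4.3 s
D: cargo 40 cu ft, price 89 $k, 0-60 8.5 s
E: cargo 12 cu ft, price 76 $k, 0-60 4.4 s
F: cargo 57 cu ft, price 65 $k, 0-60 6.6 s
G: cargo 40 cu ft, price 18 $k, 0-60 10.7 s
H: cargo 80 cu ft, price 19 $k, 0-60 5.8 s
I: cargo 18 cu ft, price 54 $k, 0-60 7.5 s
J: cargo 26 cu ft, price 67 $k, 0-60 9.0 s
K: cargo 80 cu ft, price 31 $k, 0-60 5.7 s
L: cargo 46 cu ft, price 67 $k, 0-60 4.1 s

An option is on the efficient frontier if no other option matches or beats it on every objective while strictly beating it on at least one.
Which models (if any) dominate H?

none

A: worse on cargo (46 vs 80).
B: worse on cargo (65 vs 80).
C: worse on cargo (25 vs 80).
D: worse on cargo (40 vs 80).
E: worse on cargo (12 vs 80).
F: worse on cargo (57 vs 80).
G: worse on cargo (40 vs 80).
I: worse on cargo (18 vs 80).
J: worse on cargo (26 vs 80).
K: worse on price (31 vs 19).
L: worse on cargo (46 vs 80).
No option dominates H.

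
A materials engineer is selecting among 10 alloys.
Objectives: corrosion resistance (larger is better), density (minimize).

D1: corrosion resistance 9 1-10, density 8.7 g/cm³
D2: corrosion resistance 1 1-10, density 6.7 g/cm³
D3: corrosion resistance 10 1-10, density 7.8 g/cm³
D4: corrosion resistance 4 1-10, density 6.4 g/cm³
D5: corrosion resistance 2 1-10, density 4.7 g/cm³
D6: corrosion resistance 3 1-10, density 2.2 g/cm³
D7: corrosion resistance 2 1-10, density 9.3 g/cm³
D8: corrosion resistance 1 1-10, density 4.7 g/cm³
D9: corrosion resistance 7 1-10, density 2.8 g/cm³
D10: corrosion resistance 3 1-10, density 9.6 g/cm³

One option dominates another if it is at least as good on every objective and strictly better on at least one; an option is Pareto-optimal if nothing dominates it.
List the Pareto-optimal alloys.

D1: dominated by D3 (corrosion resistance 10≥9, density 7.8≤8.7).
D2: dominated by D4 (corrosion resistance 4≥1, density 6.4≤6.7).
D3: not dominated (best corrosion resistance).
D4: dominated by D9 (corrosion resistance 7≥4, density 2.8≤6.4).
D5: dominated by D6 (corrosion resistance 3≥2, density 2.2≤4.7).
D6: not dominated (best density).
D7: dominated by D1 (corrosion resistance 9≥2, density 8.7≤9.3).
D8: dominated by D5 (corrosion resistance 2≥1, density 4.7≤4.7).
D9: not dominated.
D10: dominated by D1 (corrosion resistance 9≥3, density 8.7≤9.6).

D3, D6, D9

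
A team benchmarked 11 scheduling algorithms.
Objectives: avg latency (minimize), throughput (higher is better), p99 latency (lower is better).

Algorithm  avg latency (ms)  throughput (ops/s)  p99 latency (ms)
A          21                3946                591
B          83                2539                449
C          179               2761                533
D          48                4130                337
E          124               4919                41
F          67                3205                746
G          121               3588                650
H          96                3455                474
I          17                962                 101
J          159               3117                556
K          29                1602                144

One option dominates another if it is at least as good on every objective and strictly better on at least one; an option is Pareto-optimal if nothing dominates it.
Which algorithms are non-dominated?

A: not dominated.
B: dominated by D (avg latency 48≤83, throughput 4130≥2539, p99 latency 337≤449).
C: dominated by D (avg latency 48≤179, throughput 4130≥2761, p99 latency 337≤533).
D: not dominated.
E: not dominated (best throughput).
F: dominated by A (avg latency 21≤67, throughput 3946≥3205, p99 latency 591≤746).
G: dominated by A (avg latency 21≤121, throughput 3946≥3588, p99 latency 591≤650).
H: dominated by D (avg latency 48≤96, throughput 4130≥3455, p99 latency 337≤474).
I: not dominated (best avg latency).
J: dominated by D (avg latency 48≤159, throughput 4130≥3117, p99 latency 337≤556).
K: not dominated.

A, D, E, I, K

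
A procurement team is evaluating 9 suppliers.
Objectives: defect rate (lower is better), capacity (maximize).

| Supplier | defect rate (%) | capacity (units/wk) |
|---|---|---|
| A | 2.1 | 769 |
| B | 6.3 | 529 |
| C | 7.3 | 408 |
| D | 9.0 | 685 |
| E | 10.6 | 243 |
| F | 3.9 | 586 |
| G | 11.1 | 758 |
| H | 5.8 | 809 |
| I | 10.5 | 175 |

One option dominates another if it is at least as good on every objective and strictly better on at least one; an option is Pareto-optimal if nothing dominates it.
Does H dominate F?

No

H vs F: H is worse on defect rate (5.8 vs 3.9), so it does not dominate F.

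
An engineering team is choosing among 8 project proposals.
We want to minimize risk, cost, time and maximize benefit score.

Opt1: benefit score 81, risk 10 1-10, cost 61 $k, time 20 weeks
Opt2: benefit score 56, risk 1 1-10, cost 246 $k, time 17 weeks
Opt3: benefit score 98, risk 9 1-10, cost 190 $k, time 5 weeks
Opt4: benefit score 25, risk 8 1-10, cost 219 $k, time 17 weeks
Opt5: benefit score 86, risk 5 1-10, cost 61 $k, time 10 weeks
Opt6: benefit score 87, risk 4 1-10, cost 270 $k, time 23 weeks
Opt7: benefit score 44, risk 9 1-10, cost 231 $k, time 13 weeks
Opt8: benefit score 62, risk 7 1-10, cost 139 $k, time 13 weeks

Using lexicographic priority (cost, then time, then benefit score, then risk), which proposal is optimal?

Opt5

First minimize cost: best is 61, kept {Opt1, Opt5}.
Then minimize time: best is 10, kept {Opt5}.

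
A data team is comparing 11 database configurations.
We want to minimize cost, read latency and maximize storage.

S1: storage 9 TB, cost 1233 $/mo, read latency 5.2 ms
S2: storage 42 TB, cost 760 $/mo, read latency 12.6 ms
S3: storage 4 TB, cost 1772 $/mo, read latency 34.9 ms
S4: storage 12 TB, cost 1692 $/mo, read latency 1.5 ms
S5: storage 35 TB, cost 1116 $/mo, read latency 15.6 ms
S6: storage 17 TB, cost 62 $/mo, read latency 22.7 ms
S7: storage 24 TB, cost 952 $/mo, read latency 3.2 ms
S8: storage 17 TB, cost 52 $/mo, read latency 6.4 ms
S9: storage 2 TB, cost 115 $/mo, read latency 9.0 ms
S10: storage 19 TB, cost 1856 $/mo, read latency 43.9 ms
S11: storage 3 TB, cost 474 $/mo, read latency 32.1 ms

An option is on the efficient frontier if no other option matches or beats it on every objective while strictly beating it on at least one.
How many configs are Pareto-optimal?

S1: dominated by S7 (storage 24≥9, cost 952≤1233, read latency 3.2≤5.2).
S2: not dominated (best storage).
S3: dominated by S1 (storage 9≥4, cost 1233≤1772, read latency 5.2≤34.9).
S4: not dominated (best read latency).
S5: dominated by S2 (storage 42≥35, cost 760≤1116, read latency 12.6≤15.6).
S6: dominated by S8 (storage 17≥17, cost 52≤62, read latency 6.4≤22.7).
S7: not dominated.
S8: not dominated (best cost).
S9: dominated by S8 (storage 17≥2, cost 52≤115, read latency 6.4≤9.0).
S10: dominated by S2 (storage 42≥19, cost 760≤1856, read latency 12.6≤43.9).
S11: dominated by S6 (storage 17≥3, cost 62≤474, read latency 22.7≤32.1).
Pareto-optimal: S2, S4, S7, S8 → 4.

4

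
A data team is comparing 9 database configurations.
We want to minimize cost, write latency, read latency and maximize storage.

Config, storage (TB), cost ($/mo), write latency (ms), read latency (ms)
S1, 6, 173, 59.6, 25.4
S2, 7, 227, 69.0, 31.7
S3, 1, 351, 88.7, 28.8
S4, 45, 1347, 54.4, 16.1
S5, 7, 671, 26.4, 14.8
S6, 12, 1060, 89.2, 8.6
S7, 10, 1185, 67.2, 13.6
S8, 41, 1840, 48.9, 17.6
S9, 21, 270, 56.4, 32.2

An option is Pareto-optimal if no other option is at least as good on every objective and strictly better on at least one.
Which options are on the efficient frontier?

S1: not dominated (best cost).
S2: not dominated.
S3: dominated by S1 (storage 6≥1, cost 173≤351, write latency 59.6≤88.7, read latency 25.4≤28.8).
S4: not dominated (best storage).
S5: not dominated (best write latency).
S6: not dominated (best read latency).
S7: not dominated.
S8: not dominated.
S9: not dominated.

S1, S2, S4, S5, S6, S7, S8, S9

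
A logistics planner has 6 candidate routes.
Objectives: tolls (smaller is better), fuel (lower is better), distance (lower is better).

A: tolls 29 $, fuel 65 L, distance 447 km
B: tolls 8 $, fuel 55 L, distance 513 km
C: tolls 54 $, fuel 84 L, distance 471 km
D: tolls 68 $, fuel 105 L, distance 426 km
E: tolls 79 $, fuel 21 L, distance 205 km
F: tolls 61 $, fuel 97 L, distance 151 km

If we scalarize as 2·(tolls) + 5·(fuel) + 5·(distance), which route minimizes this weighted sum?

E

A: 2·29 + 5·65 + 5·447 = 2618
B: 2·8 + 5·55 + 5·513 = 2856
C: 2·54 + 5·84 + 5·471 = 2883
D: 2·68 + 5·105 + 5·426 = 2791
E: 2·79 + 5·21 + 5·205 = 1288
F: 2·61 + 5·97 + 5·151 = 1362
Lowest: E at 1288.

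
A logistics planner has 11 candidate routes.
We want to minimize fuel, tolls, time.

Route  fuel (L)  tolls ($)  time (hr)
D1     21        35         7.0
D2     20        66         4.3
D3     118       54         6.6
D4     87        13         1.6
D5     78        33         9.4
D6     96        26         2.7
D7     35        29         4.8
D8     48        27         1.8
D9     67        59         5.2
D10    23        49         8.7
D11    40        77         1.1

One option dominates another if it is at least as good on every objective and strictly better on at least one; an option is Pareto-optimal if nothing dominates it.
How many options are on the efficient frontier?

6

D1: not dominated.
D2: not dominated (best fuel).
D3: dominated by D4 (fuel 87≤118, tolls 13≤54, time 1.6≤6.6).
D4: not dominated (best tolls).
D5: dominated by D7 (fuel 35≤78, tolls 29≤33, time 4.8≤9.4).
D6: dominated by D4 (fuel 87≤96, tolls 13≤26, time 1.6≤2.7).
D7: not dominated.
D8: not dominated.
D9: dominated by D7 (fuel 35≤67, tolls 29≤59, time 4.8≤5.2).
D10: dominated by D1 (fuel 21≤23, tolls 35≤49, time 7.0≤8.7).
D11: not dominated (best time).
Pareto-optimal: D1, D2, D4, D7, D8, D11 → 6.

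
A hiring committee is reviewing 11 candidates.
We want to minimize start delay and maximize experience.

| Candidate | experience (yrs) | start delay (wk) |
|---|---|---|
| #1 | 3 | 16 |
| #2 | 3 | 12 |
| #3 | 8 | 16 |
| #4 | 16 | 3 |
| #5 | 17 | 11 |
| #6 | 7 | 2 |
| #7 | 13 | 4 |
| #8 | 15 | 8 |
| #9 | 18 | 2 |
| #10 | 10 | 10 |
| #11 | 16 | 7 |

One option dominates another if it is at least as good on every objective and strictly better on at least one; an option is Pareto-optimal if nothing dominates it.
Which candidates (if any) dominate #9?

#1: worse on experience (3 vs 18).
#2: worse on experience (3 vs 18).
#3: worse on experience (8 vs 18).
#4: worse on experience (16 vs 18).
#5: worse on experience (17 vs 18).
#6: worse on experience (7 vs 18).
#7: worse on experience (13 vs 18).
#8: worse on experience (15 vs 18).
#10: worse on experience (10 vs 18).
#11: worse on experience (16 vs 18).
No option dominates #9.

none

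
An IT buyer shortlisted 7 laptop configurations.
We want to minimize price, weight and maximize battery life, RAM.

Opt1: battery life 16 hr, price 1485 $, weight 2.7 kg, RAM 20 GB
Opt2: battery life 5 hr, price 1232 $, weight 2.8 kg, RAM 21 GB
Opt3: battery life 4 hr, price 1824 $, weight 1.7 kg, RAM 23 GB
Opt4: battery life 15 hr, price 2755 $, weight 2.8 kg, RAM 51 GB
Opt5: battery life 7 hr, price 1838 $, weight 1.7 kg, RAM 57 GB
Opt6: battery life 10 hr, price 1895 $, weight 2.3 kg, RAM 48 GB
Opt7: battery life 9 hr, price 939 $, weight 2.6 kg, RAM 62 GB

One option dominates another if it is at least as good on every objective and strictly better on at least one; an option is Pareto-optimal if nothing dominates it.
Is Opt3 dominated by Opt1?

No

Opt1 vs Opt3: Opt1 is worse on weight (2.7 vs 1.7), so it does not dominate Opt3.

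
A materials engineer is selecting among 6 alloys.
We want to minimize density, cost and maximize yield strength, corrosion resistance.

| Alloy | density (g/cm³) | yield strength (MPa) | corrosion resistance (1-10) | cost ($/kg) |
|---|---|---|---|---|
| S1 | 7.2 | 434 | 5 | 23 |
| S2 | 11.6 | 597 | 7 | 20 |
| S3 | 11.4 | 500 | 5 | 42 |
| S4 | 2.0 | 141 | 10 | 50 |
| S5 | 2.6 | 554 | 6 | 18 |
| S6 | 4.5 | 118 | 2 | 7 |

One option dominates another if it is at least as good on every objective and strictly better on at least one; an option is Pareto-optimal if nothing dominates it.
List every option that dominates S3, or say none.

S5: density 2.6≤11.4, yield strength 554≥500, corrosion resistance 6≥5, cost 18≤42 — dominates S3.
Others (S1, S2, S4, S6) are each worse than S3 on at least one objective.

S5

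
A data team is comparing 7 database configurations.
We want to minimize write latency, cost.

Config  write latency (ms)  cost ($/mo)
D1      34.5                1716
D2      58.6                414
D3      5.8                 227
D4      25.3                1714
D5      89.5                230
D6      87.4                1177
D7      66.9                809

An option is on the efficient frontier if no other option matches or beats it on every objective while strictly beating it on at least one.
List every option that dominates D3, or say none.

none

D1: worse on write latency (34.5 vs 5.8).
D2: worse on write latency (58.6 vs 5.8).
D4: worse on write latency (25.3 vs 5.8).
D5: worse on write latency (89.5 vs 5.8).
D6: worse on write latency (87.4 vs 5.8).
D7: worse on write latency (66.9 vs 5.8).
No option dominates D3.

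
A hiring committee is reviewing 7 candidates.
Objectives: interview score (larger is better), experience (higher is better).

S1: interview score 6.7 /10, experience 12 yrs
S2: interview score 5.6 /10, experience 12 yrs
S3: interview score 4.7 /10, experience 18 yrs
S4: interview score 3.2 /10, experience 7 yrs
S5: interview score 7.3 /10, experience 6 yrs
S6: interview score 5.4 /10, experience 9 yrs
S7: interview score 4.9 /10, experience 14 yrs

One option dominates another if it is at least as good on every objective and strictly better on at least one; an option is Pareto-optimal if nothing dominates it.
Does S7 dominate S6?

No

S7 vs S6: S7 is worse on interview score (4.9 vs 5.4), so it does not dominate S6.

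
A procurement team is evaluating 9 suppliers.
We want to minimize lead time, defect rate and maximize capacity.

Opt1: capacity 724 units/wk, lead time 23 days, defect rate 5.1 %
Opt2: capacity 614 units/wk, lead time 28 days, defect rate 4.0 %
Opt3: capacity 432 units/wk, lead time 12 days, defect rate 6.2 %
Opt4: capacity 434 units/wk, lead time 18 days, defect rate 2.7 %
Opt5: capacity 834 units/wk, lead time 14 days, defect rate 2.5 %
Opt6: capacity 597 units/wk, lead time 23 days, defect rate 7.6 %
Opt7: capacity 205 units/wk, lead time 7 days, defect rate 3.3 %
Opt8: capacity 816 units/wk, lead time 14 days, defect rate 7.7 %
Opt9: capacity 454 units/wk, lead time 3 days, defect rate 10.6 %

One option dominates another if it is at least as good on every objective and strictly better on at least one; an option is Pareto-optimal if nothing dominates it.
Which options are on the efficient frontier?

Opt3, Opt5, Opt7, Opt9

Opt1: dominated by Opt5 (capacity 834≥724, lead time 14≤23, defect rate 2.5≤5.1).
Opt2: dominated by Opt5 (capacity 834≥614, lead time 14≤28, defect rate 2.5≤4.0).
Opt3: not dominated.
Opt4: dominated by Opt5 (capacity 834≥434, lead time 14≤18, defect rate 2.5≤2.7).
Opt5: not dominated (best capacity).
Opt6: dominated by Opt1 (capacity 724≥597, lead time 23≤23, defect rate 5.1≤7.6).
Opt7: not dominated.
Opt8: dominated by Opt5 (capacity 834≥816, lead time 14≤14, defect rate 2.5≤7.7).
Opt9: not dominated (best lead time).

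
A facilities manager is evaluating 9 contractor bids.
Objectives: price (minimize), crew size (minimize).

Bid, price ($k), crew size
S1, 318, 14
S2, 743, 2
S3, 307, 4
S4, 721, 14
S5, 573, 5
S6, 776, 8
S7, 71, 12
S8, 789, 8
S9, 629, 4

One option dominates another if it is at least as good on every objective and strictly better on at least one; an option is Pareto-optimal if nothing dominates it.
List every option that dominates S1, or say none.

S3, S7

S3: price 307≤318, crew size 4≤14 — dominates S1.
S7: price 71≤318, crew size 12≤14 — dominates S1.
Others (S2, S4, S5, S6, S8, S9) are each worse than S1 on at least one objective.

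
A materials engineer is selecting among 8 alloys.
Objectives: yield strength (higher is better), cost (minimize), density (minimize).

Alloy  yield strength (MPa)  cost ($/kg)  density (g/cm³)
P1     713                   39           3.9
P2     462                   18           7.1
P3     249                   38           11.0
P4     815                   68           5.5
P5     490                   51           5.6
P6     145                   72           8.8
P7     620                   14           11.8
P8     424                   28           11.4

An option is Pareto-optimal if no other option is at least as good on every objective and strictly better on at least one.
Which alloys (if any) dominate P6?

P1, P2, P4, P5

P1: yield strength 713≥145, cost 39≤72, density 3.9≤8.8 — dominates P6.
P2: yield strength 462≥145, cost 18≤72, density 7.1≤8.8 — dominates P6.
P4: yield strength 815≥145, cost 68≤72, density 5.5≤8.8 — dominates P6.
P5: yield strength 490≥145, cost 51≤72, density 5.6≤8.8 — dominates P6.
Others (P3, P7, P8) are each worse than P6 on at least one objective.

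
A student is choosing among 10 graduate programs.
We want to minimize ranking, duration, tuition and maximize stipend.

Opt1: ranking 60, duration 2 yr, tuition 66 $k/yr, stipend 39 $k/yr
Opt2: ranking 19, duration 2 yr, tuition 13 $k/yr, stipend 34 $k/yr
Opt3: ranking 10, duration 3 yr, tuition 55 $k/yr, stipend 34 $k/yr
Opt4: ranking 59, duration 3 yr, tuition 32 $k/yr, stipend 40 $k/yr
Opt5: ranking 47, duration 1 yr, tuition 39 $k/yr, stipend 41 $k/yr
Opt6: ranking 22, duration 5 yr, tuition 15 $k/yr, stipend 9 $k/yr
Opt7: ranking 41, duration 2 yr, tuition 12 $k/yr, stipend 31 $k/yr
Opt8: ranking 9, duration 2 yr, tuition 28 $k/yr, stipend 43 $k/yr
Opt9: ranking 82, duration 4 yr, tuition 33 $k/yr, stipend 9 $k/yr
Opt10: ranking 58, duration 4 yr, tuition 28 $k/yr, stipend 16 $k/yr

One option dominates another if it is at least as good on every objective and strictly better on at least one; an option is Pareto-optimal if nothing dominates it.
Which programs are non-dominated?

Opt2, Opt5, Opt7, Opt8

Opt1: dominated by Opt5 (ranking 47≤60, duration 1≤2, tuition 39≤66, stipend 41≥39).
Opt2: not dominated.
Opt3: dominated by Opt8 (ranking 9≤10, duration 2≤3, tuition 28≤55, stipend 43≥34).
Opt4: dominated by Opt8 (ranking 9≤59, duration 2≤3, tuition 28≤32, stipend 43≥40).
Opt5: not dominated (best duration).
Opt6: dominated by Opt2 (ranking 19≤22, duration 2≤5, tuition 13≤15, stipend 34≥9).
Opt7: not dominated (best tuition).
Opt8: not dominated (best ranking).
Opt9: dominated by Opt2 (ranking 19≤82, duration 2≤4, tuition 13≤33, stipend 34≥9).
Opt10: dominated by Opt2 (ranking 19≤58, duration 2≤4, tuition 13≤28, stipend 34≥16).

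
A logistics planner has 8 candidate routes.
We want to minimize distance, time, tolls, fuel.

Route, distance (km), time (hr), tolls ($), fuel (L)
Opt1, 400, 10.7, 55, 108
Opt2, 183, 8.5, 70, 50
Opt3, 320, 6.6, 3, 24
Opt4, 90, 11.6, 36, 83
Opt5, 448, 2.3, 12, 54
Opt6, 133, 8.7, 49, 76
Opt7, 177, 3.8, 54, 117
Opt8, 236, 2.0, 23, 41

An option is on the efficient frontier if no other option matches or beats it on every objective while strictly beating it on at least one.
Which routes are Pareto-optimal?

Opt1: dominated by Opt3 (distance 320≤400, time 6.6≤10.7, tolls 3≤55, fuel 24≤108).
Opt2: not dominated.
Opt3: not dominated (best tolls).
Opt4: not dominated (best distance).
Opt5: not dominated.
Opt6: not dominated.
Opt7: not dominated.
Opt8: not dominated (best time).

Opt2, Opt3, Opt4, Opt5, Opt6, Opt7, Opt8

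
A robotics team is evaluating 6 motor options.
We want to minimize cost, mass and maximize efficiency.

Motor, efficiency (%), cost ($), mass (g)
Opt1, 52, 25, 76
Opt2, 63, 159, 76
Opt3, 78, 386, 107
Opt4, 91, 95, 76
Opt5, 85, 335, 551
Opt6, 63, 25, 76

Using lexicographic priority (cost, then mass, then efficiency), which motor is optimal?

First minimize cost: best is 25, kept {Opt1, Opt6}.
Then minimize mass: best is 76, kept {Opt1, Opt6}.
Then maximize efficiency: best is 63, kept {Opt6}.

Opt6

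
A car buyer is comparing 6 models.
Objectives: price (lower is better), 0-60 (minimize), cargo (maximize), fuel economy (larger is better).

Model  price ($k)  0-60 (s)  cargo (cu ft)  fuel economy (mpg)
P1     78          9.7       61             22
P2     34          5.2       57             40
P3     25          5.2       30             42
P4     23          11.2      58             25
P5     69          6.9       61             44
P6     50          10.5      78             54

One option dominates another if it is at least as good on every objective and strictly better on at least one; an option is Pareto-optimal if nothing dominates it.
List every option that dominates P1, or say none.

P5: price 69≤78, 0-60 6.9≤9.7, cargo 61≥61, fuel economy 44≥22 — dominates P1.
Others (P2, P3, P4, P6) are each worse than P1 on at least one objective.

P5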